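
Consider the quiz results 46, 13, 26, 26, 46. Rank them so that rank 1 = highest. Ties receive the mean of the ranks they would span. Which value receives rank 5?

13

Sorted (descending): 46, 46, 26, 26, 13
The 2 values of 46 occupy positions 1–2 → average rank (1+2)/2 = 1.5.
The 2 values of 26 occupy positions 3–4 → average rank (3+4)/2 = 3.5.
Rank 5 → value 13.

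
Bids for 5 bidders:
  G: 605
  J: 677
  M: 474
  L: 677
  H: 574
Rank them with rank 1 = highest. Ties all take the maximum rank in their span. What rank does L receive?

Sorted (descending): 677, 677, 605, 574, 474
The 2 values of 677 occupy positions 1–2 → each gets rank 2.
L has value 677 → rank 2.

2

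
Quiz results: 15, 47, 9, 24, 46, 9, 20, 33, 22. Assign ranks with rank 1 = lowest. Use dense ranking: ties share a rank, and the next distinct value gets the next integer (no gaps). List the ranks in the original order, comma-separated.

Sorted (ascending): 9, 9, 15, 20, 22, 24, 33, 46, 47
The 2 values of 9 share dense rank 1.
Remaining distinct values take the next consecutive integers.

2, 8, 1, 5, 7, 1, 3, 6, 4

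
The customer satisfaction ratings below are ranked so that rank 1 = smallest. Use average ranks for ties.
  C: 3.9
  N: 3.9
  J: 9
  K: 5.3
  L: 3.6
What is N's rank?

2.5

Sorted (ascending): 3.6, 3.9, 3.9, 5.3, 9
The 2 values of 3.9 occupy positions 2–3 → average rank (2+3)/2 = 2.5.
N has value 3.9 → rank 2.5.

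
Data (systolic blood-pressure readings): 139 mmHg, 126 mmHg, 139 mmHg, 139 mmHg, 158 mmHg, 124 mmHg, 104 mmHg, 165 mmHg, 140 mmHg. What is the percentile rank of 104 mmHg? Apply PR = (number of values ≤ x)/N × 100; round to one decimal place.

11.1

N = 9.
Strictly below 104: 0. Equal to 104: 1.
PR = 1/9 × 100 = 11.1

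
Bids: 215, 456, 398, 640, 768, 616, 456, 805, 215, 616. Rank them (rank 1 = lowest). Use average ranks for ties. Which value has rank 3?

398

Sorted (ascending): 215, 215, 398, 456, 456, 616, 616, 640, 768, 805
The 2 values of 215 occupy positions 1–2 → average rank (1+2)/2 = 1.5.
The 2 values of 456 occupy positions 4–5 → average rank (4+5)/2 = 4.5.
The 2 values of 616 occupy positions 6–7 → average rank (6+7)/2 = 6.5.
Rank 3 → value 398.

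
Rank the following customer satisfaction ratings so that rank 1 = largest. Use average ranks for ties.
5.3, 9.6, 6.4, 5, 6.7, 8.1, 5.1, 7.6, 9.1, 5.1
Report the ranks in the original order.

Sorted (descending): 9.6, 9.1, 8.1, 7.6, 6.7, 6.4, 5.3, 5.1, 5.1, 5
The 2 values of 5.1 occupy positions 8–9 → average rank (8+9)/2 = 8.5.

7, 1, 6, 10, 5, 3, 8.5, 4, 2, 8.5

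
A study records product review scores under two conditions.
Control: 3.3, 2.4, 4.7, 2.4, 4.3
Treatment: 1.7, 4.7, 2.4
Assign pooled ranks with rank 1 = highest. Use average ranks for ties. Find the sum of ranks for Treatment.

15.5

Sorted (descending): 4.7, 4.7, 4.3, 3.3, 2.4, 2.4, 2.4, 1.7
The 2 values of 4.7 occupy positions 1–2 → average rank (1+2)/2 = 1.5.
The 3 values of 2.4 occupy positions 5–7 → average rank 6.
Treatment values → pooled ranks: 1.7→8, 4.7→1.5, 2.4→6
Rank sum = 8 + 1.5 + 6 = 15.5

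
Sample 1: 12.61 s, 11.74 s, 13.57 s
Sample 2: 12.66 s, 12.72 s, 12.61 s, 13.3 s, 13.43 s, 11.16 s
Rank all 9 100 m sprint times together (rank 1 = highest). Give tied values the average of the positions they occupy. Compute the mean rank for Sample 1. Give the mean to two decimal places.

Sorted (descending): 13.57, 13.43, 13.3, 12.72, 12.66, 12.61, 12.61, 11.74, 11.16
The 2 values of 12.61 occupy positions 6–7 → average rank (6+7)/2 = 6.5.
Sample 1 values → pooled ranks: 12.61→6.5, 11.74→8, 13.57→1
Mean rank = (6.5 + 8 + 1) / 3 = 5.17

5.17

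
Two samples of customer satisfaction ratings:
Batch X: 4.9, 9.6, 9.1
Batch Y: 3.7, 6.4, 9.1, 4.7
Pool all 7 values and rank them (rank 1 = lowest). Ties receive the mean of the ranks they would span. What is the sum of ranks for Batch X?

Sorted (ascending): 3.7, 4.7, 4.9, 6.4, 9.1, 9.1, 9.6
The 2 values of 9.1 occupy positions 5–6 → average rank (5+6)/2 = 5.5.
Batch X values → pooled ranks: 4.9→3, 9.6→7, 9.1→5.5
Rank sum = 3 + 7 + 5.5 = 15.5

15.5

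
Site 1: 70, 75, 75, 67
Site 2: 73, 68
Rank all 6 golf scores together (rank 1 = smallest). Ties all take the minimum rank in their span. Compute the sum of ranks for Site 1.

14

Sorted (ascending): 67, 68, 70, 73, 75, 75
The 2 values of 75 occupy positions 5–6 → each gets rank 5.
Site 1 values → pooled ranks: 70→3, 75→5, 75→5, 67→1
Rank sum = 3 + 5 + 5 + 1 = 14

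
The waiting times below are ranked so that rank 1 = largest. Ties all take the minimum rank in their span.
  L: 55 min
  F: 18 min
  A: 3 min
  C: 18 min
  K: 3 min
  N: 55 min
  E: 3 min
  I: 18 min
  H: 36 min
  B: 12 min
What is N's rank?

Sorted (descending): 55, 55, 36, 18, 18, 18, 12, 3, 3, 3
The 2 values of 55 occupy positions 1–2 → each gets rank 1.
The 3 values of 18 occupy positions 4–6 → each gets rank 4.
The 3 values of 3 occupy positions 8–10 → each gets rank 8.
N has value 55 min → rank 1.

1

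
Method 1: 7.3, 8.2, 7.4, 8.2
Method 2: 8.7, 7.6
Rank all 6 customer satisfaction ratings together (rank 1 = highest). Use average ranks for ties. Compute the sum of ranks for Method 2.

Sorted (descending): 8.7, 8.2, 8.2, 7.6, 7.4, 7.3
The 2 values of 8.2 occupy positions 2–3 → average rank (2+3)/2 = 2.5.
Method 2 values → pooled ranks: 8.7→1, 7.6→4
Rank sum = 1 + 4 = 5

5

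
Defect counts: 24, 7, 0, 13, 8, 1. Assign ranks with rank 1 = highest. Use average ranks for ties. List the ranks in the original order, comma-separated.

Sorted (descending): 24, 13, 8, 7, 1, 0
No ties — each value takes its position as its rank.

1, 4, 6, 2, 3, 5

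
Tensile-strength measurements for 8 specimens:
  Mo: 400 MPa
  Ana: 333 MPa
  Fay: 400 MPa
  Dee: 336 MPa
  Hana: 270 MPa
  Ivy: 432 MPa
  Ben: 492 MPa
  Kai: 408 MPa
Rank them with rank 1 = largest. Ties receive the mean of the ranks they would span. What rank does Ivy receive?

Sorted (descending): 492, 432, 408, 400, 400, 336, 333, 270
The 2 values of 400 occupy positions 4–5 → average rank (4+5)/2 = 4.5.
Ivy has value 432 MPa → rank 2.

2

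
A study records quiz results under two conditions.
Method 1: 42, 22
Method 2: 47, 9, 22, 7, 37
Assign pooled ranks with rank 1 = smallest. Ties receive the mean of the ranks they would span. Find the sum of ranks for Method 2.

18.5

Sorted (ascending): 7, 9, 22, 22, 37, 42, 47
The 2 values of 22 occupy positions 3–4 → average rank (3+4)/2 = 3.5.
Method 2 values → pooled ranks: 47→7, 9→2, 22→3.5, 7→1, 37→5
Rank sum = 7 + 2 + 3.5 + 1 + 5 = 18.5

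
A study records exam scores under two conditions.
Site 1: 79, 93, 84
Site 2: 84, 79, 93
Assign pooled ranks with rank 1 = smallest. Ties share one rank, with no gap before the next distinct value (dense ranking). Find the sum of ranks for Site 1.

Sorted (ascending): 79, 79, 84, 84, 93, 93
The 2 values of 79 share dense rank 1.
The 2 values of 84 share dense rank 2.
The 2 values of 93 share dense rank 3.
Site 1 values → pooled ranks: 79→1, 93→3, 84→2
Rank sum = 1 + 3 + 2 = 6

6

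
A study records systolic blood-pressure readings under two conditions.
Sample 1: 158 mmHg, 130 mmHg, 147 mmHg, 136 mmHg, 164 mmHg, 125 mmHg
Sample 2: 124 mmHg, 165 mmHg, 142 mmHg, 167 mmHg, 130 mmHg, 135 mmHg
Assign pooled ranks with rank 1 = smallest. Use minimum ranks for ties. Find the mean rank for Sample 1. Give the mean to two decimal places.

6.33

Sorted (ascending): 124, 125, 130, 130, 135, 136, 142, 147, 158, 164, 165, 167
The 2 values of 130 occupy positions 3–4 → each gets rank 3.
Sample 1 values → pooled ranks: 158→9, 130→3, 147→8, 136→6, 164→10, 125→2
Mean rank = (9 + 3 + 8 + 6 + 10 + 2) / 6 = 6.33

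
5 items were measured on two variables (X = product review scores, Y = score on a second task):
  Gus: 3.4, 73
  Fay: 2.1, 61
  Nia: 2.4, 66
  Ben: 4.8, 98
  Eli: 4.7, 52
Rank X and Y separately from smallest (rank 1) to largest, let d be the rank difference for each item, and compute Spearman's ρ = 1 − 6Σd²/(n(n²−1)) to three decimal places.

0.400

Ranks of variable 1: 3, 1, 2, 5, 4
Ranks of variable 2: 4, 2, 3, 5, 1
d = r₁ − r₂: -1, -1, -1, 0, 3
d²: 1, 1, 1, 0, 9; Σd² = 12
ρ = 1 − 6·12/(5·24) = 1 − 72/120 = 0.400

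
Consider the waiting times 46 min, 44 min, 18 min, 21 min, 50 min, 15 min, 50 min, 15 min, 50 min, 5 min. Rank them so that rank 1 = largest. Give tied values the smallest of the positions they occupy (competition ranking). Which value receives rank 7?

18

Sorted (descending): 50, 50, 50, 46, 44, 21, 18, 15, 15, 5
The 3 values of 50 occupy positions 1–3 → each gets rank 1.
The 2 values of 15 occupy positions 8–9 → each gets rank 8.
Rank 7 → value 18.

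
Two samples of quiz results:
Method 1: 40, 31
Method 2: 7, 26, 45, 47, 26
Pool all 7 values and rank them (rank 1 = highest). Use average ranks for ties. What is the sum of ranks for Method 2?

Sorted (descending): 47, 45, 40, 31, 26, 26, 7
The 2 values of 26 occupy positions 5–6 → average rank (5+6)/2 = 5.5.
Method 2 values → pooled ranks: 7→7, 26→5.5, 45→2, 47→1, 26→5.5
Rank sum = 7 + 5.5 + 2 + 1 + 5.5 = 21

21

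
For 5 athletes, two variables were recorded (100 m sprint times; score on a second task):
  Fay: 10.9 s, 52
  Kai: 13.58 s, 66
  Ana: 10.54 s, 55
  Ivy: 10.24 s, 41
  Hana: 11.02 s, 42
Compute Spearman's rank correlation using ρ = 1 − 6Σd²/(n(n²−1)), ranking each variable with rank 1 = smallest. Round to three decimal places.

Ranks of variable 1: 3, 5, 2, 1, 4
Ranks of variable 2: 3, 5, 4, 1, 2
d = r₁ − r₂: 0, 0, -2, 0, 2
d²: 0, 0, 4, 0, 4; Σd² = 8
ρ = 1 − 6·8/(5·24) = 1 − 48/120 = 0.600

0.600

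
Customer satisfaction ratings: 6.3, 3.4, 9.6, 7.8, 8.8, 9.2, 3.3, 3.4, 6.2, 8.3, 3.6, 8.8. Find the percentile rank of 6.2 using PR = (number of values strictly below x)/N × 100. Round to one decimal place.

33.3

N = 12.
Strictly below 6.2: 4. Equal to 6.2: 1.
PR = 4/12 × 100 = 33.3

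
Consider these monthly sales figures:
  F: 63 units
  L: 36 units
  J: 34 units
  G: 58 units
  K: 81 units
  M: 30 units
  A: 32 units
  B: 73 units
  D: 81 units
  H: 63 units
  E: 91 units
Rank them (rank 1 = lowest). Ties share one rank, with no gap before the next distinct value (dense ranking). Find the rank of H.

Sorted (ascending): 30, 32, 34, 36, 58, 63, 63, 73, 81, 81, 91
The 2 values of 63 share dense rank 6.
The 2 values of 81 share dense rank 8.
Remaining distinct values take the next consecutive integers.
H has value 63 units → rank 6.

6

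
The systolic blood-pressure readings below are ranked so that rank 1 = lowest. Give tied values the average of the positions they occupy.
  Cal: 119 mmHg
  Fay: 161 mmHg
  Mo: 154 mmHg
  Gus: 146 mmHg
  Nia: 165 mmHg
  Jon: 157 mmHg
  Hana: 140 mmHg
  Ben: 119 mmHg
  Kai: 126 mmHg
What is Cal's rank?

1.5

Sorted (ascending): 119, 119, 126, 140, 146, 154, 157, 161, 165
The 2 values of 119 occupy positions 1–2 → average rank (1+2)/2 = 1.5.
Cal has value 119 mmHg → rank 1.5.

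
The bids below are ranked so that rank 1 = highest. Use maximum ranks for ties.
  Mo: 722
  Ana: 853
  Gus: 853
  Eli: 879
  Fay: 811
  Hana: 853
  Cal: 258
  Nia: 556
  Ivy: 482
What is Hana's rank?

Sorted (descending): 879, 853, 853, 853, 811, 722, 556, 482, 258
The 3 values of 853 occupy positions 2–4 → each gets rank 4.
Hana has value 853 → rank 4.

4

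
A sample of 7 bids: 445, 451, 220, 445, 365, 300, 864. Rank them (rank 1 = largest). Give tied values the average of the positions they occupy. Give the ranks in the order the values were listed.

3.5, 2, 7, 3.5, 5, 6, 1

Sorted (descending): 864, 451, 445, 445, 365, 300, 220
The 2 values of 445 occupy positions 3–4 → average rank (3+4)/2 = 3.5.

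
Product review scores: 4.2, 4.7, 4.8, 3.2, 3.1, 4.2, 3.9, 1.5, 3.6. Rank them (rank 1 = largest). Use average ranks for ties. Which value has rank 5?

Sorted (descending): 4.8, 4.7, 4.2, 4.2, 3.9, 3.6, 3.2, 3.1, 1.5
The 2 values of 4.2 occupy positions 3–4 → average rank (3+4)/2 = 3.5.
Rank 5 → value 3.9.

3.9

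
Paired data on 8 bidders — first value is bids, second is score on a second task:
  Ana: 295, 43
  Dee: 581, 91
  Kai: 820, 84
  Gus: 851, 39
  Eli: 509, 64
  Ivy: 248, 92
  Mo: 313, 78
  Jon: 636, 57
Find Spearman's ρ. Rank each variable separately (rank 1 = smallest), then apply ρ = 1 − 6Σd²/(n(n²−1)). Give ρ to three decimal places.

Ranks of variable 1: 2, 5, 7, 8, 4, 1, 3, 6
Ranks of variable 2: 2, 7, 6, 1, 4, 8, 5, 3
d = r₁ − r₂: 0, -2, 1, 7, 0, -7, -2, 3
d²: 0, 4, 1, 49, 0, 49, 4, 9; Σd² = 116
ρ = 1 − 6·116/(8·63) = 1 − 696/504 = -0.381

-0.381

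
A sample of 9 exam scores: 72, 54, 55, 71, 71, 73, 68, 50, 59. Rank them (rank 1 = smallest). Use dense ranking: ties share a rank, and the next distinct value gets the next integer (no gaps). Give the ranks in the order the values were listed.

7, 2, 3, 6, 6, 8, 5, 1, 4

Sorted (ascending): 50, 54, 55, 59, 68, 71, 71, 72, 73
The 2 values of 71 share dense rank 6.
Remaining distinct values take the next consecutive integers.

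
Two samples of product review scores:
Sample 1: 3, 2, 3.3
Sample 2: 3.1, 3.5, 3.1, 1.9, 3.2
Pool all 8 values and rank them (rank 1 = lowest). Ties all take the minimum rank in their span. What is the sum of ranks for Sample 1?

Sorted (ascending): 1.9, 2, 3, 3.1, 3.1, 3.2, 3.3, 3.5
The 2 values of 3.1 occupy positions 4–5 → each gets rank 4.
Sample 1 values → pooled ranks: 3→3, 2→2, 3.3→7
Rank sum = 3 + 2 + 7 = 12

12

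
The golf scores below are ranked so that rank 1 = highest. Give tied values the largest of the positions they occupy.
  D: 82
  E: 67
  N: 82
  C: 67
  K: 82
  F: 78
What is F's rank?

4

Sorted (descending): 82, 82, 82, 78, 67, 67
The 3 values of 82 occupy positions 1–3 → each gets rank 3.
The 2 values of 67 occupy positions 5–6 → each gets rank 6.
F has value 78 → rank 4.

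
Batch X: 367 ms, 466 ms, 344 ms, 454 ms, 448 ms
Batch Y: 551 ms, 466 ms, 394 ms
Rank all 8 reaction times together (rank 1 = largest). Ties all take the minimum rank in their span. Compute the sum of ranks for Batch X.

26

Sorted (descending): 551, 466, 466, 454, 448, 394, 367, 344
The 2 values of 466 occupy positions 2–3 → each gets rank 2.
Batch X values → pooled ranks: 367→7, 466→2, 344→8, 454→4, 448→5
Rank sum = 7 + 2 + 8 + 4 + 5 = 26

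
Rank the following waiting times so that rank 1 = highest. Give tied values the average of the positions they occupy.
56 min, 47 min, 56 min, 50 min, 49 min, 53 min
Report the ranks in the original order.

1.5, 6, 1.5, 4, 5, 3

Sorted (descending): 56, 56, 53, 50, 49, 47
The 2 values of 56 occupy positions 1–2 → average rank (1+2)/2 = 1.5.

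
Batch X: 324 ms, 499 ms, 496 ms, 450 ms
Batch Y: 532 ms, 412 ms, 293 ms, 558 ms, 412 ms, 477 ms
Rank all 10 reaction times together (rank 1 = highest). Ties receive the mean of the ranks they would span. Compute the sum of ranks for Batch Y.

Sorted (descending): 558, 532, 499, 496, 477, 450, 412, 412, 324, 293
The 2 values of 412 occupy positions 7–8 → average rank (7+8)/2 = 7.5.
Batch Y values → pooled ranks: 532→2, 412→7.5, 293→10, 558→1, 412→7.5, 477→5
Rank sum = 2 + 7.5 + 10 + 1 + 7.5 + 5 = 33

33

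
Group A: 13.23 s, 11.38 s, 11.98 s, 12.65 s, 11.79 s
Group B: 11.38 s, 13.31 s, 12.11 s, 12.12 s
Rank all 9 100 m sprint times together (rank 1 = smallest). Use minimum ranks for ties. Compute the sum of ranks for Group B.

Sorted (ascending): 11.38, 11.38, 11.79, 11.98, 12.11, 12.12, 12.65, 13.23, 13.31
The 2 values of 11.38 occupy positions 1–2 → each gets rank 1.
Group B values → pooled ranks: 11.38→1, 13.31→9, 12.11→5, 12.12→6
Rank sum = 1 + 9 + 5 + 6 = 21

21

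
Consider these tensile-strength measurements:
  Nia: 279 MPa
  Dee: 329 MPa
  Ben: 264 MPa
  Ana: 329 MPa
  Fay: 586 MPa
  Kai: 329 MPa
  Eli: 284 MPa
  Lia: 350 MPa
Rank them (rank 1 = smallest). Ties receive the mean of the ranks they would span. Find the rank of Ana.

Sorted (ascending): 264, 279, 284, 329, 329, 329, 350, 586
The 3 values of 329 occupy positions 4–6 → average rank 5.
Ana has value 329 MPa → rank 5.

5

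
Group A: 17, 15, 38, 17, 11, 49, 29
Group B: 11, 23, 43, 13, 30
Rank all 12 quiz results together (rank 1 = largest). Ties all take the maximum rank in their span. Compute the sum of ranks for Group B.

34

Sorted (descending): 49, 43, 38, 30, 29, 23, 17, 17, 15, 13, 11, 11
The 2 values of 17 occupy positions 7–8 → each gets rank 8.
The 2 values of 11 occupy positions 11–12 → each gets rank 12.
Group B values → pooled ranks: 11→12, 23→6, 43→2, 13→10, 30→4
Rank sum = 12 + 6 + 2 + 10 + 4 = 34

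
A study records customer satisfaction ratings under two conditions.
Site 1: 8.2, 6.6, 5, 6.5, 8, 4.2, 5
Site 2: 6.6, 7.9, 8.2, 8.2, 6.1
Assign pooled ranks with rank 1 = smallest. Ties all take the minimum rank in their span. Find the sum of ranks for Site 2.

38

Sorted (ascending): 4.2, 5, 5, 6.1, 6.5, 6.6, 6.6, 7.9, 8, 8.2, 8.2, 8.2
The 2 values of 5 occupy positions 2–3 → each gets rank 2.
The 2 values of 6.6 occupy positions 6–7 → each gets rank 6.
The 3 values of 8.2 occupy positions 10–12 → each gets rank 10.
Site 2 values → pooled ranks: 6.6→6, 7.9→8, 8.2→10, 8.2→10, 6.1→4
Rank sum = 6 + 8 + 10 + 10 + 4 = 38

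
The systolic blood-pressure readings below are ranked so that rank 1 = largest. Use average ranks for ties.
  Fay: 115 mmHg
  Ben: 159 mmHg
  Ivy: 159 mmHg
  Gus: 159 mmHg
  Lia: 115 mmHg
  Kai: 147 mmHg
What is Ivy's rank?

Sorted (descending): 159, 159, 159, 147, 115, 115
The 3 values of 159 occupy positions 1–3 → average rank 2.
The 2 values of 115 occupy positions 5–6 → average rank (5+6)/2 = 5.5.
Ivy has value 159 mmHg → rank 2.

2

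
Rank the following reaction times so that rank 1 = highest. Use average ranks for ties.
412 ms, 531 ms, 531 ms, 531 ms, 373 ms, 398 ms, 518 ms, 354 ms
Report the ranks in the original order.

5, 2, 2, 2, 7, 6, 4, 8

Sorted (descending): 531, 531, 531, 518, 412, 398, 373, 354
The 3 values of 531 occupy positions 1–3 → average rank 2.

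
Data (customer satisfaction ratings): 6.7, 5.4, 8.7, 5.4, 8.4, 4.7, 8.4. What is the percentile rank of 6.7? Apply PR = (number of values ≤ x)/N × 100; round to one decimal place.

N = 7.
Strictly below 6.7: 3. Equal to 6.7: 1.
PR = 4/7 × 100 = 57.1

57.1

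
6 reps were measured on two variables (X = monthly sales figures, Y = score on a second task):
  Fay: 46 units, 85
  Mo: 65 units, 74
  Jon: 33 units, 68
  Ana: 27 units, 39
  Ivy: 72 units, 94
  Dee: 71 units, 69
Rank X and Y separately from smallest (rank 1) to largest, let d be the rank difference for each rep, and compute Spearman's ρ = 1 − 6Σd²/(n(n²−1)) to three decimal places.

Ranks of variable 1: 3, 4, 2, 1, 6, 5
Ranks of variable 2: 5, 4, 2, 1, 6, 3
d = r₁ − r₂: -2, 0, 0, 0, 0, 2
d²: 4, 0, 0, 0, 0, 4; Σd² = 8
ρ = 1 − 6·8/(6·35) = 1 − 48/210 = 0.771

0.771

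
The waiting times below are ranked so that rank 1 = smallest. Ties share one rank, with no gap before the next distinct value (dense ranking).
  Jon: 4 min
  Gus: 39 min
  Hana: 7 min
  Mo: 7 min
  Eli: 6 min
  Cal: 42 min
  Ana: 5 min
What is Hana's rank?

Sorted (ascending): 4, 5, 6, 7, 7, 39, 42
The 2 values of 7 share dense rank 4.
Remaining distinct values take the next consecutive integers.
Hana has value 7 min → rank 4.

4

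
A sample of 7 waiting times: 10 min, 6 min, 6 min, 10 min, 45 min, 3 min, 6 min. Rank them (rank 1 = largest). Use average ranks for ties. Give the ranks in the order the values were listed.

2.5, 5, 5, 2.5, 1, 7, 5

Sorted (descending): 45, 10, 10, 6, 6, 6, 3
The 2 values of 10 occupy positions 2–3 → average rank (2+3)/2 = 2.5.
The 3 values of 6 occupy positions 4–6 → average rank 5.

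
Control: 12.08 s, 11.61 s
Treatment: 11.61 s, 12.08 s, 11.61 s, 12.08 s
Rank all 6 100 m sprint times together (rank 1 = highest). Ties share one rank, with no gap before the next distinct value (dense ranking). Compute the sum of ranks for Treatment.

6

Sorted (descending): 12.08, 12.08, 12.08, 11.61, 11.61, 11.61
The 3 values of 12.08 share dense rank 1.
The 3 values of 11.61 share dense rank 2.
Treatment values → pooled ranks: 11.61→2, 12.08→1, 11.61→2, 12.08→1
Rank sum = 2 + 1 + 2 + 1 = 6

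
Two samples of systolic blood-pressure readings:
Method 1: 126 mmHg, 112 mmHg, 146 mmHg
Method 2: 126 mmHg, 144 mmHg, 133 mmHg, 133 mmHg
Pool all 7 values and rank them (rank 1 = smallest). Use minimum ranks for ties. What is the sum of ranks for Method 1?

10

Sorted (ascending): 112, 126, 126, 133, 133, 144, 146
The 2 values of 126 occupy positions 2–3 → each gets rank 2.
The 2 values of 133 occupy positions 4–5 → each gets rank 4.
Method 1 values → pooled ranks: 126→2, 112→1, 146→7
Rank sum = 2 + 1 + 7 = 10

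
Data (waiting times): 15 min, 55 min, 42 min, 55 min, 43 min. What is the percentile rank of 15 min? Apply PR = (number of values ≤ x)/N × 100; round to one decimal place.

N = 5.
Strictly below 15: 0. Equal to 15: 1.
PR = 1/5 × 100 = 20.0

20.0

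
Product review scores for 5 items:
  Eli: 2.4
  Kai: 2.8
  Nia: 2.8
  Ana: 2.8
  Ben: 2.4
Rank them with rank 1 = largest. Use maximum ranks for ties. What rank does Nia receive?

3

Sorted (descending): 2.8, 2.8, 2.8, 2.4, 2.4
The 3 values of 2.8 occupy positions 1–3 → each gets rank 3.
The 2 values of 2.4 occupy positions 4–5 → each gets rank 5.
Nia has value 2.8 → rank 3.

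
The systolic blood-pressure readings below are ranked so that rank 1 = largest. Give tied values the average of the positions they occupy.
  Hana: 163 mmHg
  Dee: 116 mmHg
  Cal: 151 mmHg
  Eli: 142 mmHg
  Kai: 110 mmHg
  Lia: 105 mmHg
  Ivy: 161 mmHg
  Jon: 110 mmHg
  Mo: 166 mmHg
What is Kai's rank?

7.5

Sorted (descending): 166, 163, 161, 151, 142, 116, 110, 110, 105
The 2 values of 110 occupy positions 7–8 → average rank (7+8)/2 = 7.5.
Kai has value 110 mmHg → rank 7.5.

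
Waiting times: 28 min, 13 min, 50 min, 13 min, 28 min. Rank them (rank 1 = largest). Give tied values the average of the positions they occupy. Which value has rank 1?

Sorted (descending): 50, 28, 28, 13, 13
The 2 values of 28 occupy positions 2–3 → average rank (2+3)/2 = 2.5.
The 2 values of 13 occupy positions 4–5 → average rank (4+5)/2 = 4.5.
Rank 1 → value 50.

50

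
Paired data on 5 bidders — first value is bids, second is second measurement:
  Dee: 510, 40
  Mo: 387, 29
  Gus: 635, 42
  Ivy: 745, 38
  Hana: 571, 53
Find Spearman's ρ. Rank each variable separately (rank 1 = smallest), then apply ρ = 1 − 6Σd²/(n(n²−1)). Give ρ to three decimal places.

Ranks of variable 1: 2, 1, 4, 5, 3
Ranks of variable 2: 3, 1, 4, 2, 5
d = r₁ − r₂: -1, 0, 0, 3, -2
d²: 1, 0, 0, 9, 4; Σd² = 14
ρ = 1 − 6·14/(5·24) = 1 − 84/120 = 0.300

0.300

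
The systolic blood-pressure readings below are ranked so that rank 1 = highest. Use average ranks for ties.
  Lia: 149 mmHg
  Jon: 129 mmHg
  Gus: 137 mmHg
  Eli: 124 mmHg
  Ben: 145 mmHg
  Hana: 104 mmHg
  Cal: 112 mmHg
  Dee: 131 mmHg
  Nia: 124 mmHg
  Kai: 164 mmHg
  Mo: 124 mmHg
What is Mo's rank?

Sorted (descending): 164, 149, 145, 137, 131, 129, 124, 124, 124, 112, 104
The 3 values of 124 occupy positions 7–9 → average rank 8.
Mo has value 124 mmHg → rank 8.

8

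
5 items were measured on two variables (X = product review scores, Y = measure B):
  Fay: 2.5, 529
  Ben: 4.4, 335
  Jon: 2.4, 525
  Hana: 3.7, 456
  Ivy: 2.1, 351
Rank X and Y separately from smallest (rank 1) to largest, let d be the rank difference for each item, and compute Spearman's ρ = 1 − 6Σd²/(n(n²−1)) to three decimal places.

Ranks of variable 1: 3, 5, 2, 4, 1
Ranks of variable 2: 5, 1, 4, 3, 2
d = r₁ − r₂: -2, 4, -2, 1, -1
d²: 4, 16, 4, 1, 1; Σd² = 26
ρ = 1 − 6·26/(5·24) = 1 − 156/120 = -0.300

-0.300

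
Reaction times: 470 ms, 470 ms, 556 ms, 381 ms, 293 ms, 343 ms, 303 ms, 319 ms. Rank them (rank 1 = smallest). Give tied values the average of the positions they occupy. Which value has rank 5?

381

Sorted (ascending): 293, 303, 319, 343, 381, 470, 470, 556
The 2 values of 470 occupy positions 6–7 → average rank (6+7)/2 = 6.5.
Rank 5 → value 381.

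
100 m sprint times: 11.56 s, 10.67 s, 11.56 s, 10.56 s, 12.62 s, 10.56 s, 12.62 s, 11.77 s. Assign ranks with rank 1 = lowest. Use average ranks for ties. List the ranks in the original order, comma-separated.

4.5, 3, 4.5, 1.5, 7.5, 1.5, 7.5, 6

Sorted (ascending): 10.56, 10.56, 10.67, 11.56, 11.56, 11.77, 12.62, 12.62
The 2 values of 10.56 occupy positions 1–2 → average rank (1+2)/2 = 1.5.
The 2 values of 11.56 occupy positions 4–5 → average rank (4+5)/2 = 4.5.
The 2 values of 12.62 occupy positions 7–8 → average rank (7+8)/2 = 7.5.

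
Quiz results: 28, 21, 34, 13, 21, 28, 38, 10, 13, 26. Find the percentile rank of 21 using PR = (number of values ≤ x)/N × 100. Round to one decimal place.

50.0

N = 10.
Strictly below 21: 3. Equal to 21: 2.
PR = 5/10 × 100 = 50.0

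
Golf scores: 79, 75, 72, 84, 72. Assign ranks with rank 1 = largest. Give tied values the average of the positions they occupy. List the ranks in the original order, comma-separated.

Sorted (descending): 84, 79, 75, 72, 72
The 2 values of 72 occupy positions 4–5 → average rank (4+5)/2 = 4.5.

2, 3, 4.5, 1, 4.5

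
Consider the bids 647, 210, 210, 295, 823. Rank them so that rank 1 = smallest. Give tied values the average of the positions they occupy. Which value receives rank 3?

295

Sorted (ascending): 210, 210, 295, 647, 823
The 2 values of 210 occupy positions 1–2 → average rank (1+2)/2 = 1.5.
Rank 3 → value 295.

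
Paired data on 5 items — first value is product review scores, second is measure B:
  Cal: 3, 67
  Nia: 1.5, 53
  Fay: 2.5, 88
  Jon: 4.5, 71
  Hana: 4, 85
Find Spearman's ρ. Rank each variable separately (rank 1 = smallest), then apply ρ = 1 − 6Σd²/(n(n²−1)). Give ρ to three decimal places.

0.300

Ranks of variable 1: 3, 1, 2, 5, 4
Ranks of variable 2: 2, 1, 5, 3, 4
d = r₁ − r₂: 1, 0, -3, 2, 0
d²: 1, 0, 9, 4, 0; Σd² = 14
ρ = 1 − 6·14/(5·24) = 1 − 84/120 = 0.300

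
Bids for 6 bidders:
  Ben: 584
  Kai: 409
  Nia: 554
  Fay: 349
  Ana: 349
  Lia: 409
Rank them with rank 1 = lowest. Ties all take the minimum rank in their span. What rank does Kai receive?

3

Sorted (ascending): 349, 349, 409, 409, 554, 584
The 2 values of 349 occupy positions 1–2 → each gets rank 1.
The 2 values of 409 occupy positions 3–4 → each gets rank 3.
Kai has value 409 → rank 3.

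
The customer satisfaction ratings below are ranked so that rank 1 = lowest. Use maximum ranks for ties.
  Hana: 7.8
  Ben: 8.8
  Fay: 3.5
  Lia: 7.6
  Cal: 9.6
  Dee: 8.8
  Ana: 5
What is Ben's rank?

Sorted (ascending): 3.5, 5, 7.6, 7.8, 8.8, 8.8, 9.6
The 2 values of 8.8 occupy positions 5–6 → each gets rank 6.
Ben has value 8.8 → rank 6.

6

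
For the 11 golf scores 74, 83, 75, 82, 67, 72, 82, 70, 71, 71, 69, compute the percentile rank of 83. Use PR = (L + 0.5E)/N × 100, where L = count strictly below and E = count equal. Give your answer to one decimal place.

N = 11.
Strictly below 83: 10. Equal to 83: 1.
PR = (10 + 0.5·1)/11 × 100 = 95.5

95.5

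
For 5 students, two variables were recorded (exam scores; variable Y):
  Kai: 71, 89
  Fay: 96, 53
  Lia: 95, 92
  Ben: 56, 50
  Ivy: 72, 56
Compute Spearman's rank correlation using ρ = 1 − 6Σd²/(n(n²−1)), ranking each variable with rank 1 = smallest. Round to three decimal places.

Ranks of variable 1: 2, 5, 4, 1, 3
Ranks of variable 2: 4, 2, 5, 1, 3
d = r₁ − r₂: -2, 3, -1, 0, 0
d²: 4, 9, 1, 0, 0; Σd² = 14
ρ = 1 − 6·14/(5·24) = 1 − 84/120 = 0.300

0.300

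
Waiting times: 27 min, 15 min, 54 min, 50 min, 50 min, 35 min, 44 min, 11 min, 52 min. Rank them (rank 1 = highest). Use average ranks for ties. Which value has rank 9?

11

Sorted (descending): 54, 52, 50, 50, 44, 35, 27, 15, 11
The 2 values of 50 occupy positions 3–4 → average rank (3+4)/2 = 3.5.
Rank 9 → value 11.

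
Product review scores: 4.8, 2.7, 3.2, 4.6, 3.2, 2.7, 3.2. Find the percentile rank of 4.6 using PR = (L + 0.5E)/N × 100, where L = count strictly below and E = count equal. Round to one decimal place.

78.6

N = 7.
Strictly below 4.6: 5. Equal to 4.6: 1.
PR = (5 + 0.5·1)/7 × 100 = 78.6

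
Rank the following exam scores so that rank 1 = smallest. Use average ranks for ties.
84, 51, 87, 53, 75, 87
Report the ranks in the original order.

4, 1, 5.5, 2, 3, 5.5

Sorted (ascending): 51, 53, 75, 84, 87, 87
The 2 values of 87 occupy positions 5–6 → average rank (5+6)/2 = 5.5.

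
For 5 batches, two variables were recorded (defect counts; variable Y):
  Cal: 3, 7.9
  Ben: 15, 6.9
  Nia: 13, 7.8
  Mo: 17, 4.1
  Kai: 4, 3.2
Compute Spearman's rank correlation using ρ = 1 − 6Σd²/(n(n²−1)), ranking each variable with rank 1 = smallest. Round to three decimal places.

Ranks of variable 1: 1, 4, 3, 5, 2
Ranks of variable 2: 5, 3, 4, 2, 1
d = r₁ − r₂: -4, 1, -1, 3, 1
d²: 16, 1, 1, 9, 1; Σd² = 28
ρ = 1 − 6·28/(5·24) = 1 − 168/120 = -0.400

-0.400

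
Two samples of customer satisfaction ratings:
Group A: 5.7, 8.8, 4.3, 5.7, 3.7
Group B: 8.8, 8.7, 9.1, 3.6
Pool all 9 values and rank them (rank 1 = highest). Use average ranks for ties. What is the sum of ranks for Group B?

16.5

Sorted (descending): 9.1, 8.8, 8.8, 8.7, 5.7, 5.7, 4.3, 3.7, 3.6
The 2 values of 8.8 occupy positions 2–3 → average rank (2+3)/2 = 2.5.
The 2 values of 5.7 occupy positions 5–6 → average rank (5+6)/2 = 5.5.
Group B values → pooled ranks: 8.8→2.5, 8.7→4, 9.1→1, 3.6→9
Rank sum = 2.5 + 4 + 1 + 9 = 16.5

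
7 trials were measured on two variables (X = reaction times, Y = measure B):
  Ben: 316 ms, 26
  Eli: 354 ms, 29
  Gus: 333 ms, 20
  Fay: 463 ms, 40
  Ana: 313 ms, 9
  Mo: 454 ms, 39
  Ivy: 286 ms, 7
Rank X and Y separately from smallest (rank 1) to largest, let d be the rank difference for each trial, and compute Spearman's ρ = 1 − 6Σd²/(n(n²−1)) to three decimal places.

Ranks of variable 1: 3, 5, 4, 7, 2, 6, 1
Ranks of variable 2: 4, 5, 3, 7, 2, 6, 1
d = r₁ − r₂: -1, 0, 1, 0, 0, 0, 0
d²: 1, 0, 1, 0, 0, 0, 0; Σd² = 2
ρ = 1 − 6·2/(7·48) = 1 − 12/336 = 0.964

0.964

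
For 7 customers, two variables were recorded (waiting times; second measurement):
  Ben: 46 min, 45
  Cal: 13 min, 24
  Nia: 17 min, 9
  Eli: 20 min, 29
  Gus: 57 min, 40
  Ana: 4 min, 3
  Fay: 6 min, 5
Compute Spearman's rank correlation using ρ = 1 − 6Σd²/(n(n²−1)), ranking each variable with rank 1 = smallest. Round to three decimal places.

0.929

Ranks of variable 1: 6, 3, 4, 5, 7, 1, 2
Ranks of variable 2: 7, 4, 3, 5, 6, 1, 2
d = r₁ − r₂: -1, -1, 1, 0, 1, 0, 0
d²: 1, 1, 1, 0, 1, 0, 0; Σd² = 4
ρ = 1 − 6·4/(7·48) = 1 − 24/336 = 0.929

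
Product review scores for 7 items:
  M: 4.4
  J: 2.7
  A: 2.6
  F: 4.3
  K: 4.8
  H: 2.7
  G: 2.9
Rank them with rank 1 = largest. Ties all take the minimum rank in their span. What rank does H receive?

Sorted (descending): 4.8, 4.4, 4.3, 2.9, 2.7, 2.7, 2.6
The 2 values of 2.7 occupy positions 5–6 → each gets rank 5.
H has value 2.7 → rank 5.

5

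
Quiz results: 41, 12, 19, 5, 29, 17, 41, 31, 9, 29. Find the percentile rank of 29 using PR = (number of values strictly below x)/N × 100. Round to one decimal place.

50.0

N = 10.
Strictly below 29: 5. Equal to 29: 2.
PR = 5/10 × 100 = 50.0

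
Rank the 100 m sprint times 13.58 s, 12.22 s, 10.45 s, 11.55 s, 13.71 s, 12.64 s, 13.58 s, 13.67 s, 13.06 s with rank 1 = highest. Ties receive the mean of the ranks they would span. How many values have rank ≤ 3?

2

Sorted (descending): 13.71, 13.67, 13.58, 13.58, 13.06, 12.64, 12.22, 11.55, 10.45
The 2 values of 13.58 occupy positions 3–4 → average rank (3+4)/2 = 3.5.
Ranks ≤ 3: {1, 2} → 2 values.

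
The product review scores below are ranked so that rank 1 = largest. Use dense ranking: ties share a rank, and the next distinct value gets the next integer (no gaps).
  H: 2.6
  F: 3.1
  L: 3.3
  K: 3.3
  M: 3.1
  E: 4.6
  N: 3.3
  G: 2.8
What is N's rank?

2

Sorted (descending): 4.6, 3.3, 3.3, 3.3, 3.1, 3.1, 2.8, 2.6
The 3 values of 3.3 share dense rank 2.
The 2 values of 3.1 share dense rank 3.
Remaining distinct values take the next consecutive integers.
N has value 3.3 → rank 2.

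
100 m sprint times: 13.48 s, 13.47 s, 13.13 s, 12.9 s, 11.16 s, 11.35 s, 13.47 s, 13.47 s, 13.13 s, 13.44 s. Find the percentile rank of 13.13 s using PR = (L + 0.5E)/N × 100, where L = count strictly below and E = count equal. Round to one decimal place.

40.0

N = 10.
Strictly below 13.13: 3. Equal to 13.13: 2.
PR = (3 + 0.5·2)/10 × 100 = 40.0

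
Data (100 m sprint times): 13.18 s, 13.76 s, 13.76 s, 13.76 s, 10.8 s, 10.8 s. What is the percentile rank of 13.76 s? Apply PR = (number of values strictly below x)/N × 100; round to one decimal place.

N = 6.
Strictly below 13.76: 3. Equal to 13.76: 3.
PR = 3/6 × 100 = 50.0

50.0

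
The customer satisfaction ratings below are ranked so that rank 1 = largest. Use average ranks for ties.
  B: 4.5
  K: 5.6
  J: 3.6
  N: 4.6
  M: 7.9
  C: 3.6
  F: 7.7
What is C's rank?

6.5

Sorted (descending): 7.9, 7.7, 5.6, 4.6, 4.5, 3.6, 3.6
The 2 values of 3.6 occupy positions 6–7 → average rank (6+7)/2 = 6.5.
C has value 3.6 → rank 6.5.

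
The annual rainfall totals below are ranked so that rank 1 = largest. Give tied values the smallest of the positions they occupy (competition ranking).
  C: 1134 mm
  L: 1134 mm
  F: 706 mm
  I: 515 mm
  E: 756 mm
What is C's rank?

1

Sorted (descending): 1134, 1134, 756, 706, 515
The 2 values of 1134 occupy positions 1–2 → each gets rank 1.
C has value 1134 mm → rank 1.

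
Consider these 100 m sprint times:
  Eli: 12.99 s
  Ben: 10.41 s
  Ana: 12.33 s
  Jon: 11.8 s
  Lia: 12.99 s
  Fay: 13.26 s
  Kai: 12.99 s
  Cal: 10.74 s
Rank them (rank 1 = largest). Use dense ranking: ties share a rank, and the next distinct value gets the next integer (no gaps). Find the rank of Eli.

Sorted (descending): 13.26, 12.99, 12.99, 12.99, 12.33, 11.8, 10.74, 10.41
The 3 values of 12.99 share dense rank 2.
Remaining distinct values take the next consecutive integers.
Eli has value 12.99 s → rank 2.

2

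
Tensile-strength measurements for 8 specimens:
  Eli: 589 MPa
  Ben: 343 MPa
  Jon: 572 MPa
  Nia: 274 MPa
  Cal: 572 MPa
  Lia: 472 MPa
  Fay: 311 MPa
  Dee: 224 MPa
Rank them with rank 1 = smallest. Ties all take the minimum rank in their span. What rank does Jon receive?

Sorted (ascending): 224, 274, 311, 343, 472, 572, 572, 589
The 2 values of 572 occupy positions 6–7 → each gets rank 6.
Jon has value 572 MPa → rank 6.

6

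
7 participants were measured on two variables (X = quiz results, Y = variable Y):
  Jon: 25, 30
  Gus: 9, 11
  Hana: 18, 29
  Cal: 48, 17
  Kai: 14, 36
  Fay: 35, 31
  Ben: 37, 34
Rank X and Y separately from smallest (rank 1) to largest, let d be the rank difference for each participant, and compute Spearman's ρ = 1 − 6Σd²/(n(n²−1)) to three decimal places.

0.107

Ranks of variable 1: 4, 1, 3, 7, 2, 5, 6
Ranks of variable 2: 4, 1, 3, 2, 7, 5, 6
d = r₁ − r₂: 0, 0, 0, 5, -5, 0, 0
d²: 0, 0, 0, 25, 25, 0, 0; Σd² = 50
ρ = 1 − 6·50/(7·48) = 1 − 300/336 = 0.107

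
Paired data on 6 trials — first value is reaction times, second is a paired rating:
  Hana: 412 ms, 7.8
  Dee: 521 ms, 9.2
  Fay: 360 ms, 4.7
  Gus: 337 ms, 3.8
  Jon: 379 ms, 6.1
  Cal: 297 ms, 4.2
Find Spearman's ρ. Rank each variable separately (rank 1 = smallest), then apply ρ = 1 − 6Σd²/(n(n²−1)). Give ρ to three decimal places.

0.943

Ranks of variable 1: 5, 6, 3, 2, 4, 1
Ranks of variable 2: 5, 6, 3, 1, 4, 2
d = r₁ − r₂: 0, 0, 0, 1, 0, -1
d²: 0, 0, 0, 1, 0, 1; Σd² = 2
ρ = 1 − 6·2/(6·35) = 1 − 12/210 = 0.943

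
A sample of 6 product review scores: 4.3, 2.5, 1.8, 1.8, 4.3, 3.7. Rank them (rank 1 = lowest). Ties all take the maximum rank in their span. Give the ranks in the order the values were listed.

Sorted (ascending): 1.8, 1.8, 2.5, 3.7, 4.3, 4.3
The 2 values of 1.8 occupy positions 1–2 → each gets rank 2.
The 2 values of 4.3 occupy positions 5–6 → each gets rank 6.

6, 3, 2, 2, 6, 4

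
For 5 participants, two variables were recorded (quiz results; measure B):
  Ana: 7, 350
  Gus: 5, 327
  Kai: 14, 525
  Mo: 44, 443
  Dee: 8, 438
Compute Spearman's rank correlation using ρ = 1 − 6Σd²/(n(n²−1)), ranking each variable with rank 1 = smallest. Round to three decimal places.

0.900

Ranks of variable 1: 2, 1, 4, 5, 3
Ranks of variable 2: 2, 1, 5, 4, 3
d = r₁ − r₂: 0, 0, -1, 1, 0
d²: 0, 0, 1, 1, 0; Σd² = 2
ρ = 1 − 6·2/(5·24) = 1 − 12/120 = 0.900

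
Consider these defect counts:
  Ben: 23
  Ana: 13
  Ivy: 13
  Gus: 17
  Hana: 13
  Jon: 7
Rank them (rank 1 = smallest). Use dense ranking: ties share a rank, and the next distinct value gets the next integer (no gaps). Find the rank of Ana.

2

Sorted (ascending): 7, 13, 13, 13, 17, 23
The 3 values of 13 share dense rank 2.
Remaining distinct values take the next consecutive integers.
Ana has value 13 → rank 2.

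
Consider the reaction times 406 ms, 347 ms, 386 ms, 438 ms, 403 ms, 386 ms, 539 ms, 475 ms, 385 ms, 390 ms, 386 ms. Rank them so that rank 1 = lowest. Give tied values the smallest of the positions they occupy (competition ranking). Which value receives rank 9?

Sorted (ascending): 347, 385, 386, 386, 386, 390, 403, 406, 438, 475, 539
The 3 values of 386 occupy positions 3–5 → each gets rank 3.
Rank 9 → value 438.

438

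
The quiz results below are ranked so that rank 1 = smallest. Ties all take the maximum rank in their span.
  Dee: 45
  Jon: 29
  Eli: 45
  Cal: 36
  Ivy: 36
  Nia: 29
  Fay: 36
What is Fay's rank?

5

Sorted (ascending): 29, 29, 36, 36, 36, 45, 45
The 2 values of 29 occupy positions 1–2 → each gets rank 2.
The 3 values of 36 occupy positions 3–5 → each gets rank 5.
The 2 values of 45 occupy positions 6–7 → each gets rank 7.
Fay has value 36 → rank 5.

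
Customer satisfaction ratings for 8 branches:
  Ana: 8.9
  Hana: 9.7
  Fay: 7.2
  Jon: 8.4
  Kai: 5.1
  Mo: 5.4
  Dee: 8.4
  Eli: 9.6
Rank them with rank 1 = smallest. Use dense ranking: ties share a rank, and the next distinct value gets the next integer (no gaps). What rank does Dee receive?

4

Sorted (ascending): 5.1, 5.4, 7.2, 8.4, 8.4, 8.9, 9.6, 9.7
The 2 values of 8.4 share dense rank 4.
Remaining distinct values take the next consecutive integers.
Dee has value 8.4 → rank 4.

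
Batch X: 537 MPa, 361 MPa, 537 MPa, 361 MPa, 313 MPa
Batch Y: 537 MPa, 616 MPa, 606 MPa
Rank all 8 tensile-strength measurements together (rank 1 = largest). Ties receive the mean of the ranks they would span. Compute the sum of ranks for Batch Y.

7

Sorted (descending): 616, 606, 537, 537, 537, 361, 361, 313
The 3 values of 537 occupy positions 3–5 → average rank 4.
The 2 values of 361 occupy positions 6–7 → average rank (6+7)/2 = 6.5.
Batch Y values → pooled ranks: 537→4, 616→1, 606→2
Rank sum = 4 + 1 + 2 = 7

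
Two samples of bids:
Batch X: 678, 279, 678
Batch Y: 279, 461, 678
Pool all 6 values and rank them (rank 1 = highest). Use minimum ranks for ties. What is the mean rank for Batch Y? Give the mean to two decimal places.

Sorted (descending): 678, 678, 678, 461, 279, 279
The 3 values of 678 occupy positions 1–3 → each gets rank 1.
The 2 values of 279 occupy positions 5–6 → each gets rank 5.
Batch Y values → pooled ranks: 279→5, 461→4, 678→1
Mean rank = (5 + 4 + 1) / 3 = 3.33

3.33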